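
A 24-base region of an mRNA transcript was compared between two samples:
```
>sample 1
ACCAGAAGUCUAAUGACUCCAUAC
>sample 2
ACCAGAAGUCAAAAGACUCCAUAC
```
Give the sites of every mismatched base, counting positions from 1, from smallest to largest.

11, 14

Scanning 1-based: 11: U/A; 14: U/A.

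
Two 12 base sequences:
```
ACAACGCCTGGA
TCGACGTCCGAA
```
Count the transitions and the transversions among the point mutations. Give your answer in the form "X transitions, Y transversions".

Transitions (purine↔purine or pyrimidine↔pyrimidine): 3 A→G, 7 C→T, 9 T→C, 11 G→A.
Transversions (purine↔pyrimidine): 1 A→T.

4 transitions, 1 transversion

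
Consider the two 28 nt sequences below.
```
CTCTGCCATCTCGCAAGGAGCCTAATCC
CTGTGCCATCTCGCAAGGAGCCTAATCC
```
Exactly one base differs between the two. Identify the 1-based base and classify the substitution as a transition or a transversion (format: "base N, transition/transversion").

base 3, transversion

The sequences differ only at base 3: C→G (pyrimidine→purine), a transversion.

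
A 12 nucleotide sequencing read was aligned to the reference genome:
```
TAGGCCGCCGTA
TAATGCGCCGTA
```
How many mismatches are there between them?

3

The sequences differ at sites 3, 4, 5 (1-based) — 3 in total.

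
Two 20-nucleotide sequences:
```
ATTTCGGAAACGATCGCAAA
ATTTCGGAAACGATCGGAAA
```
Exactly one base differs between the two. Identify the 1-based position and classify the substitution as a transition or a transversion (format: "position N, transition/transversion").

position 17, transversion

The sequences differ only at position 17: C→G (pyrimidine→purine), a transversion.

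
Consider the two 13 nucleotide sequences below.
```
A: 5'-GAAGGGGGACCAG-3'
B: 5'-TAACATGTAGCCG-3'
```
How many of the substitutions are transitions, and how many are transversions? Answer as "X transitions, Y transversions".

Mismatches (1-based):
base 1: G→T (purine→pyrimidine, transversion)
base 4: G→C (purine→pyrimidine, transversion)
base 5: G→A (purine→purine, transition)
base 6: G→T (purine→pyrimidine, transversion)
base 8: G→T (purine→pyrimidine, transversion)
base 10: C→G (pyrimidine→purine, transversion)
base 12: A→C (purine→pyrimidine, transversion)

1 transition, 6 transversions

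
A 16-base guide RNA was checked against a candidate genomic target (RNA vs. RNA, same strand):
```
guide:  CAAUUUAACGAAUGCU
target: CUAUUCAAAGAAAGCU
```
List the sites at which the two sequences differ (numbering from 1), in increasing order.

Scanning 1-based: 2: A/U; 6: U/C; 9: C/A; 13: U/A.

2, 6, 9, 13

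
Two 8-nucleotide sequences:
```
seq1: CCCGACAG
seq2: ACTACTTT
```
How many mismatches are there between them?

7

The sequences differ at sites 1, 3, 4, 5, 6, 7, 8 (1-based) — 7 in total.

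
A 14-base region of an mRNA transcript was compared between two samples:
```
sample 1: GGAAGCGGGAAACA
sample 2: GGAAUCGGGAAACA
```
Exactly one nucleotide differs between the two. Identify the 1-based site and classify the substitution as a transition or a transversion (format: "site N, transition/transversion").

site 5, transversion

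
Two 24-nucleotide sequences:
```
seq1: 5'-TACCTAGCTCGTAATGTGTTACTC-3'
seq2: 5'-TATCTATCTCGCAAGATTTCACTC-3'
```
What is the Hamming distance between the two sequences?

7

The sequences differ at positions 3, 7, 12, 15, 16, 18, 20 (1-based) — 7 in total.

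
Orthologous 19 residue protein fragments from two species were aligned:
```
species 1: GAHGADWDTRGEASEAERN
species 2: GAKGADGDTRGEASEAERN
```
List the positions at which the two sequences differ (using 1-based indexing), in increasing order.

3, 7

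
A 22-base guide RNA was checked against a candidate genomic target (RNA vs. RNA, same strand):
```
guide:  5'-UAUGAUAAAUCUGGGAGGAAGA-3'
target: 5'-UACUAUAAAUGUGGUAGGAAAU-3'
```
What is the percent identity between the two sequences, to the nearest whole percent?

73%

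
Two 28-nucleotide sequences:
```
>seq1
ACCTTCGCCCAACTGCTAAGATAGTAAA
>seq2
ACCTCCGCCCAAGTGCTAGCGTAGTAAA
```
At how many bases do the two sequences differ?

5

Comparing position by position, 5 bases differ: 5 (T/C), 13 (C/G), 19 (A/G), 20 (G/C), 21 (A/G).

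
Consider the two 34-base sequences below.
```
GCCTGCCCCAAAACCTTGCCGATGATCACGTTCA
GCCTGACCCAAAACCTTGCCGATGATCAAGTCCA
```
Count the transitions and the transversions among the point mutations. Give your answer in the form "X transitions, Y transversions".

1 transition, 2 transversions

Transitions (purine↔purine or pyrimidine↔pyrimidine): 32 T→C.
Transversions (purine↔pyrimidine): 6 C→A, 29 C→A.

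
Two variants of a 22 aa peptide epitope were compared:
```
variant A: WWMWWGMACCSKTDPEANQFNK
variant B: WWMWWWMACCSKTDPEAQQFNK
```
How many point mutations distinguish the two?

2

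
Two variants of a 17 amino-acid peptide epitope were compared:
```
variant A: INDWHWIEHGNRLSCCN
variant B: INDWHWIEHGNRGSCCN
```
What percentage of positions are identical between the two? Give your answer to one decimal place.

94.1%

1 position differs (13), so 16 of 17 match: 16/17 = 94.12%.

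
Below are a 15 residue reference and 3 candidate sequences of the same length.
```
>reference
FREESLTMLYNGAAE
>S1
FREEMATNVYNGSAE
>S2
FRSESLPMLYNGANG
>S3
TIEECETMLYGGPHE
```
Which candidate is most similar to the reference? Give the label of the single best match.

S2

Hamming distances to reference — S1: 5; S2: 4; S3: 7.
Smallest is S2 with 4 mismatches.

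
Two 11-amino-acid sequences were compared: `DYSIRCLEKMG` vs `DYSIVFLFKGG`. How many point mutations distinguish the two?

Mismatches (1-based): residue 5: R→V; residue 6: C→F; residue 8: E→F; residue 10: M→G.

4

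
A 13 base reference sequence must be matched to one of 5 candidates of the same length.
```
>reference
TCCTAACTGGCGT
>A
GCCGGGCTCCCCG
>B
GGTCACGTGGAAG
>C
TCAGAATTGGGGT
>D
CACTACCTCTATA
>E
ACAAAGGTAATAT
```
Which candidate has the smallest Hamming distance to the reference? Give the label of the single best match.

C

A differs at 8 bases; B differs at 9 bases; C differs at 4 bases; D differs at 8 bases; E differs at 9 bases. The closest is C.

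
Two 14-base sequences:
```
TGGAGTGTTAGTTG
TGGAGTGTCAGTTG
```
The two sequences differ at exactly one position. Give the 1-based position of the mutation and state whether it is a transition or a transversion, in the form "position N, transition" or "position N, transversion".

position 9, transition

The sequences differ only at position 9: T→C (pyrimidine→pyrimidine), a transition.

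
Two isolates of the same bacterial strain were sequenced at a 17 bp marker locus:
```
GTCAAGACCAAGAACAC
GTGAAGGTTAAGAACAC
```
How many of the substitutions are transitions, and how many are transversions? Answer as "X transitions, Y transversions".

Mismatches (1-based):
position 3: C→G (pyrimidine→purine, transversion)
position 7: A→G (purine→purine, transition)
position 8: C→T (pyrimidine→pyrimidine, transition)
position 9: C→T (pyrimidine→pyrimidine, transition)

3 transitions, 1 transversion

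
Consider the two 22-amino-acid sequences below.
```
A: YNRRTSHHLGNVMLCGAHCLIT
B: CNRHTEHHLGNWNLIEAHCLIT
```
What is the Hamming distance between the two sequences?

7

Mismatches (1-based): residue 1: Y→C; residue 4: R→H; residue 6: S→E; residue 12: V→W; residue 13: M→N; residue 15: C→I; residue 16: G→E.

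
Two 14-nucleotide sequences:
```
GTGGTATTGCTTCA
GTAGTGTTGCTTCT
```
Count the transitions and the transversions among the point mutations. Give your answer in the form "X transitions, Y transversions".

2 transitions, 1 transversion

Mismatches (1-based):
site 3: G→A (purine→purine, transition)
site 6: A→G (purine→purine, transition)
site 14: A→T (purine→pyrimidine, transversion)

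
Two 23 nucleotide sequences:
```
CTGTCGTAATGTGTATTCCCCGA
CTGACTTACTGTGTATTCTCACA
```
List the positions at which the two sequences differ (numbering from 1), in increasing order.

4, 6, 9, 19, 21, 22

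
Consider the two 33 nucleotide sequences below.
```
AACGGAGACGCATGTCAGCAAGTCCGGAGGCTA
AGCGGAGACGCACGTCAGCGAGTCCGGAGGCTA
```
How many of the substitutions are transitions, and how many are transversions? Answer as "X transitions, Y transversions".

Mismatches (1-based):
position 2: A→G (purine→purine, transition)
position 13: T→C (pyrimidine→pyrimidine, transition)
position 20: A→G (purine→purine, transition)

3 transitions, 0 transversions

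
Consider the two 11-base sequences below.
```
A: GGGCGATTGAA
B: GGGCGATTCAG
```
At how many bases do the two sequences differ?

2

Mismatches (1-based): base 9: G→C; base 11: A→G.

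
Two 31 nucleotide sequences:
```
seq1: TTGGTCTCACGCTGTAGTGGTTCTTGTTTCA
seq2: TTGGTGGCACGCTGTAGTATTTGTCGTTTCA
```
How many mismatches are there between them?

The sequences differ at bases 6, 7, 19, 20, 23, 25 (1-based) — 6 in total.

6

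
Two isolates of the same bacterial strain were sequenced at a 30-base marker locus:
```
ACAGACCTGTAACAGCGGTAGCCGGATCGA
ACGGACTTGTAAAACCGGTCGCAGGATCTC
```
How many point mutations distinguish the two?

8

Comparing position by position, 8 sites differ: 3 (A/G), 7 (C/T), 13 (C/A), 15 (G/C), 20 (A/C), 23 (C/A), 29 (G/T), 30 (A/C).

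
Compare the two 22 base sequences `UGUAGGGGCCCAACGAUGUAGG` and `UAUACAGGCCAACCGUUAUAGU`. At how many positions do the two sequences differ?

8

The sequences differ at positions 2, 5, 6, 11, 13, 16, 18, 22 (1-based) — 8 in total.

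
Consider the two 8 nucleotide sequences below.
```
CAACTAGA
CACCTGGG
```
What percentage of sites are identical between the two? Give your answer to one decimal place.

3 positions differ (3, 6, 8), so 5 of 8 match: 5/8 = 62.5%.

62.5%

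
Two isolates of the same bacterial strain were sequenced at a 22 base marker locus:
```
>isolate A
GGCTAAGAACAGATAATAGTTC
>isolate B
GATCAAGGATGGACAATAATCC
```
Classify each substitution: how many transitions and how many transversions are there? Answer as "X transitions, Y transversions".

Mismatches (1-based):
position 2: G→A (purine→purine, transition)
position 3: C→T (pyrimidine→pyrimidine, transition)
position 4: T→C (pyrimidine→pyrimidine, transition)
position 8: A→G (purine→purine, transition)
position 10: C→T (pyrimidine→pyrimidine, transition)
position 11: A→G (purine→purine, transition)
position 14: T→C (pyrimidine→pyrimidine, transition)
position 19: G→A (purine→purine, transition)
position 21: T→C (pyrimidine→pyrimidine, transition)

9 transitions, 0 transversions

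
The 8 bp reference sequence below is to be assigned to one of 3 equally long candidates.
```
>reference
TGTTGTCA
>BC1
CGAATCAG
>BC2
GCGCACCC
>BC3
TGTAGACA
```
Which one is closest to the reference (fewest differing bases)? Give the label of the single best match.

BC3

Hamming distances to reference — BC1: 7; BC2: 7; BC3: 2.
Smallest is BC3 with 2 mismatches.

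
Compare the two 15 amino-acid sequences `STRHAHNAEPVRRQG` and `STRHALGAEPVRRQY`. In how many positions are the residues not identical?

3

Mismatches (1-based): position 6: H→L; position 7: N→G; position 15: G→Y.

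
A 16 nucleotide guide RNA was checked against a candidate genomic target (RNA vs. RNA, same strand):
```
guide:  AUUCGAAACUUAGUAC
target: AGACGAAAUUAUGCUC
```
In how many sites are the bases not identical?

Mismatches (1-based): site 2: U→G; site 3: U→A; site 9: C→U; site 11: U→A; site 12: A→U; site 14: U→C; site 15: A→U.

7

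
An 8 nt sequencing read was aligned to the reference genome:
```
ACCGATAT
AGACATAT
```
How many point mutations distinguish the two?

Comparing position by position, 3 sites differ: 2 (C/G), 3 (C/A), 4 (G/C).

3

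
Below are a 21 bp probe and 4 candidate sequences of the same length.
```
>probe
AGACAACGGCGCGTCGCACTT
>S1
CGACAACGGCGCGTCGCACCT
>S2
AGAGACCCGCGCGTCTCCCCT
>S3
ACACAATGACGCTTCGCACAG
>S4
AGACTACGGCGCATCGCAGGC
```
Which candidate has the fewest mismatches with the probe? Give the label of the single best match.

Hamming distances to probe — S1: 2; S2: 6; S3: 6; S4: 5.
Smallest is S1 with 2 mismatches.

S1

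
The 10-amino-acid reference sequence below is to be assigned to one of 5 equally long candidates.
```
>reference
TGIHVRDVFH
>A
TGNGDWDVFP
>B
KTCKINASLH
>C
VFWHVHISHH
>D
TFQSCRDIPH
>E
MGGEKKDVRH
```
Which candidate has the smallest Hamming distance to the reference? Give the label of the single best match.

A differs at 5 residues; B differs at 9 residues; C differs at 7 residues; D differs at 6 residues; E differs at 6 residues. The closest is A.

A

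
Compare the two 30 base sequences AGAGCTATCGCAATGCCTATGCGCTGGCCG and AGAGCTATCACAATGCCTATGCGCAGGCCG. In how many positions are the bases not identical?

Comparing position by position, 2 positions differ: 10 (G/A), 25 (T/A).

2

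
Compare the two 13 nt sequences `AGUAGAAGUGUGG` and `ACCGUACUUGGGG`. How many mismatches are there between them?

7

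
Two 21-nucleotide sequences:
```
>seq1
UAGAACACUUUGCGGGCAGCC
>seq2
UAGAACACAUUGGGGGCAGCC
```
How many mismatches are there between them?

2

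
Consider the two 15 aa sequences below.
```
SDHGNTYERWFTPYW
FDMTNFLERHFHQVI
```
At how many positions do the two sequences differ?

10

Comparing position by position, 10 positions differ: 1 (S/F), 3 (H/M), 4 (G/T), 6 (T/F), 7 (Y/L), 10 (W/H), 12 (T/H), 13 (P/Q), 14 (Y/V), 15 (W/I).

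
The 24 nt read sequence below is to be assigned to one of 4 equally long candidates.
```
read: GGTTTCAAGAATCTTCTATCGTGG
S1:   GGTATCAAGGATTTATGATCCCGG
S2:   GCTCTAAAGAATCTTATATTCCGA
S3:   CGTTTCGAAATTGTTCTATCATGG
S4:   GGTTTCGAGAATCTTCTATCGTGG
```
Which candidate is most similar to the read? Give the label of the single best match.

Hamming distances to read — S1: 8; S2: 8; S3: 6; S4: 1.
Smallest is S4 with 1 mismatch.

S4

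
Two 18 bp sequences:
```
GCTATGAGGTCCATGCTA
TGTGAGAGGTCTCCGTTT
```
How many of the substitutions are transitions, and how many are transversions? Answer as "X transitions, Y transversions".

4 transitions, 5 transversions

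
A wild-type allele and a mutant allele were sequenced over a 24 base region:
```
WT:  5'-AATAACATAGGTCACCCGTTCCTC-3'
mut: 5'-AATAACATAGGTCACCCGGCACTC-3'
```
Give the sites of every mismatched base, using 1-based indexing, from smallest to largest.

19, 20, 21

Scanning 1-based: 19: T/G; 20: T/C; 21: C/A.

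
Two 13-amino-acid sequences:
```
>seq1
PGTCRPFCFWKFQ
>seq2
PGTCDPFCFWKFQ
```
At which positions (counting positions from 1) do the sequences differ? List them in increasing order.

Differences at position 5 (R→D).

5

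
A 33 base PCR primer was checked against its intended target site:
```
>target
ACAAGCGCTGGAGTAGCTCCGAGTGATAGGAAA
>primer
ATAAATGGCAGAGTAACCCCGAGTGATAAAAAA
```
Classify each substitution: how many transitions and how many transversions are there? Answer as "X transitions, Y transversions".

9 transitions, 1 transversion

Mismatches (1-based):
position 2: C→T (pyrimidine→pyrimidine, transition)
position 5: G→A (purine→purine, transition)
position 6: C→T (pyrimidine→pyrimidine, transition)
position 8: C→G (pyrimidine→purine, transversion)
position 9: T→C (pyrimidine→pyrimidine, transition)
position 10: G→A (purine→purine, transition)
position 16: G→A (purine→purine, transition)
position 18: T→C (pyrimidine→pyrimidine, transition)
position 29: G→A (purine→purine, transition)
position 30: G→A (purine→purine, transition)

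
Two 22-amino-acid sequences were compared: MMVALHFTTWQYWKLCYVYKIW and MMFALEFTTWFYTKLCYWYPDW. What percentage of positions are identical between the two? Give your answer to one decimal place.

Mismatches at positions 3, 6, 11, 13, 18, 20, 21 (1-based): 7 of 22.
Identical positions: 15/22 = 68.18% → 68.2%.

68.2%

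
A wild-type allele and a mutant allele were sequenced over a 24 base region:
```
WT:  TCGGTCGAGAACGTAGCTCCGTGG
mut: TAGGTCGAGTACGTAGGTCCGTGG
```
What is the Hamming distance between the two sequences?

3

Comparing position by position, 3 sites differ: 2 (C/A), 10 (A/T), 17 (C/G).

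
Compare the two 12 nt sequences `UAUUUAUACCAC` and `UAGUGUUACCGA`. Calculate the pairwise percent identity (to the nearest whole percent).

Mismatches at positions 3, 5, 6, 11, 12 (1-based): 5 of 12.
Identical positions: 7/12 = 58.33% → 58%.

58%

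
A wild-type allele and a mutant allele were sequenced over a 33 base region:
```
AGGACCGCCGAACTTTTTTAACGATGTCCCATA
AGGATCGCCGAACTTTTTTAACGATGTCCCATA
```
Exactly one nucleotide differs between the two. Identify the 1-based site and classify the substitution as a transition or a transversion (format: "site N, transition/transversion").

Site 5 changes C→T. C is a pyrimidine and T is a pyrimidine, so this is a transition.

site 5, transition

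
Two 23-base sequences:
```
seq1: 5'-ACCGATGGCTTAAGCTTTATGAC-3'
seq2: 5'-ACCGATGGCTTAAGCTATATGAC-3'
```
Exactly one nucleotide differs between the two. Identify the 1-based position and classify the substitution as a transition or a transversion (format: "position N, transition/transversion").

The sequences differ only at position 17: T→A (pyrimidine→purine), a transversion.

position 17, transversion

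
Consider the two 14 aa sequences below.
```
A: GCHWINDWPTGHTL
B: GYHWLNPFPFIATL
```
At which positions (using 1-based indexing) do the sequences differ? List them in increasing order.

2, 5, 7, 8, 10, 11, 12

Differences at position 2 (C→Y), position 5 (I→L), position 7 (D→P), position 8 (W→F), position 10 (T→F), position 11 (G→I), position 12 (H→A).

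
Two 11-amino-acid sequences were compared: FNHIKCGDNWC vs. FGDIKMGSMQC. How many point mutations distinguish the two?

6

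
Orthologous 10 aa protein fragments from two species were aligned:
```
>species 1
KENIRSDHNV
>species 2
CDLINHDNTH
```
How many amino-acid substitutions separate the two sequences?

Comparing position by position, 8 positions differ: 1 (K/C), 2 (E/D), 3 (N/L), 5 (R/N), 6 (S/H), 8 (H/N), 9 (N/T), 10 (V/H).

8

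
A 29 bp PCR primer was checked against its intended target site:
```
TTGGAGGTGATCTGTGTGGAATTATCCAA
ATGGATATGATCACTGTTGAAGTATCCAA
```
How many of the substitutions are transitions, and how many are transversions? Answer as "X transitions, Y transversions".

1 transition, 6 transversions

Transitions (purine↔purine or pyrimidine↔pyrimidine): 7 G→A.
Transversions (purine↔pyrimidine): 1 T→A, 6 G→T, 13 T→A, 14 G→C, 18 G→T, 22 T→G.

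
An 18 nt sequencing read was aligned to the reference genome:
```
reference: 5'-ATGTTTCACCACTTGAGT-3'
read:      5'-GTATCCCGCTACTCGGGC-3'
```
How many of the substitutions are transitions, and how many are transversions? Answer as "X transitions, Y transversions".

9 transitions, 0 transversions

Mismatches (1-based):
base 1: A→G (purine→purine, transition)
base 3: G→A (purine→purine, transition)
base 5: T→C (pyrimidine→pyrimidine, transition)
base 6: T→C (pyrimidine→pyrimidine, transition)
base 8: A→G (purine→purine, transition)
base 10: C→T (pyrimidine→pyrimidine, transition)
base 14: T→C (pyrimidine→pyrimidine, transition)
base 16: A→G (purine→purine, transition)
base 18: T→C (pyrimidine→pyrimidine, transition)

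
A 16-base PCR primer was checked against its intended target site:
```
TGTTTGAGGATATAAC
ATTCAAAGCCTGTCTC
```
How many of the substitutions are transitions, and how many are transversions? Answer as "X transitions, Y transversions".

3 transitions, 7 transversions

Transitions (purine↔purine or pyrimidine↔pyrimidine): 4 T→C, 6 G→A, 12 A→G.
Transversions (purine↔pyrimidine): 1 T→A, 2 G→T, 5 T→A, 9 G→C, 10 A→C, 14 A→C, 15 A→T.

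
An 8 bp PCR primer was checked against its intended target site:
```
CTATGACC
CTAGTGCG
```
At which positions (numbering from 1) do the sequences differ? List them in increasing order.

4, 5, 6, 8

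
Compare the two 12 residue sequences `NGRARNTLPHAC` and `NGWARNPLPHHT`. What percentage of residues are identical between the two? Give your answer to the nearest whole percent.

67%

4 positions differ (3, 7, 11, 12), so 8 of 12 match: 8/12 = 66.67%.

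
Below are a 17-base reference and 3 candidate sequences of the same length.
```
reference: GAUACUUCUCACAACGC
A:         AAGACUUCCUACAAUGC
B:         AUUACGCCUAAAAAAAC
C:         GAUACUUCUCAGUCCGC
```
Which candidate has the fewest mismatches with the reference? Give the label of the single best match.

Hamming distances to reference — A: 5; B: 8; C: 3.
Smallest is C with 3 mismatches.

C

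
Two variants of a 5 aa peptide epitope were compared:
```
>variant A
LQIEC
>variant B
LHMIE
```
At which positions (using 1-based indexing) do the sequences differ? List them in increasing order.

Differences at position 2 (Q→H), position 3 (I→M), position 4 (E→I), position 5 (C→E).

2, 3, 4, 5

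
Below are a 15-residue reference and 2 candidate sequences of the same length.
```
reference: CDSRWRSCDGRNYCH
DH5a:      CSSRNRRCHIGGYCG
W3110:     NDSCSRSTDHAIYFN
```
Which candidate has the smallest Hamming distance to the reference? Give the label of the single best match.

DH5a differs at 8 residues; W3110 differs at 9 residues. The closest is DH5a.

DH5a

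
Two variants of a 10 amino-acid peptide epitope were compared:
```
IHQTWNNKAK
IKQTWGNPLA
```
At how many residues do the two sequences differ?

The sequences differ at residues 2, 6, 8, 9, 10 (1-based) — 5 in total.

5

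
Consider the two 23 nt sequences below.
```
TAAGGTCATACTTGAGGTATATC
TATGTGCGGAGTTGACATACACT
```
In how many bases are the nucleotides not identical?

11

The sequences differ at bases 3, 5, 6, 8, 9, 11, 16, 17, 20, 22, 23 (1-based) — 11 in total.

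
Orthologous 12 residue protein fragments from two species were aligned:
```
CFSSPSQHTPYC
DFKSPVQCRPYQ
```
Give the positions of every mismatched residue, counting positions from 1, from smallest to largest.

1, 3, 6, 8, 9, 12

Scanning 1-based: 1: C/D; 3: S/K; 6: S/V; 8: H/C; 9: T/R; 12: C/Q.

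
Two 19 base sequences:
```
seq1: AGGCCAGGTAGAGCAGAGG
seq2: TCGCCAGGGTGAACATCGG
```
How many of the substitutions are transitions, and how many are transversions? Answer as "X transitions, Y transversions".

Transitions (purine↔purine or pyrimidine↔pyrimidine): 13 G→A.
Transversions (purine↔pyrimidine): 1 A→T, 2 G→C, 9 T→G, 10 A→T, 16 G→T, 17 A→C.

1 transition, 6 transversions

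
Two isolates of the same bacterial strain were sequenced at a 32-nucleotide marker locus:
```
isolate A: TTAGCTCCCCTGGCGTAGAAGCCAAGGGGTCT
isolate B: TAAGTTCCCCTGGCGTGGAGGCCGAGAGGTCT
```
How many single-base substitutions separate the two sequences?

6

Comparing position by position, 6 positions differ: 2 (T/A), 5 (C/T), 17 (A/G), 20 (A/G), 24 (A/G), 27 (G/A).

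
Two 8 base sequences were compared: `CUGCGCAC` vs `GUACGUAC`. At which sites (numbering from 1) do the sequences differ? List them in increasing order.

Differences at site 1 (C→G), site 3 (G→A), site 6 (C→U).

1, 3, 6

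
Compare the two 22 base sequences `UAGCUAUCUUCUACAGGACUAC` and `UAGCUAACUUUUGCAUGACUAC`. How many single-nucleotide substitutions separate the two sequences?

4

The sequences differ at positions 7, 11, 13, 16 (1-based) — 4 in total.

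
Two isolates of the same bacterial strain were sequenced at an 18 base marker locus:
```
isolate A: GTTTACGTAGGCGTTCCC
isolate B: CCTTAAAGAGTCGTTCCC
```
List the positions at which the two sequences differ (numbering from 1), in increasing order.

1, 2, 6, 7, 8, 11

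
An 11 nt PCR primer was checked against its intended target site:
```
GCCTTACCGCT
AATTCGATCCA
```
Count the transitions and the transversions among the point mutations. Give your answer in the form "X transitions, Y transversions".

Transitions (purine↔purine or pyrimidine↔pyrimidine): 1 G→A, 3 C→T, 5 T→C, 6 A→G, 8 C→T.
Transversions (purine↔pyrimidine): 2 C→A, 7 C→A, 9 G→C, 11 T→A.

5 transitions, 4 transversions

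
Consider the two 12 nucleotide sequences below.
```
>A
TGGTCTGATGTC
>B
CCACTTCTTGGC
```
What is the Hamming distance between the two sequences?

8

Comparing position by position, 8 bases differ: 1 (T/C), 2 (G/C), 3 (G/A), 4 (T/C), 5 (C/T), 7 (G/C), 8 (A/T), 11 (T/G).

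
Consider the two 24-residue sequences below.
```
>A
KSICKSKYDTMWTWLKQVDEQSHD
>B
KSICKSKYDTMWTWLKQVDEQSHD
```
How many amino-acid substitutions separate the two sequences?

0

No positions differ; the sequences are identical.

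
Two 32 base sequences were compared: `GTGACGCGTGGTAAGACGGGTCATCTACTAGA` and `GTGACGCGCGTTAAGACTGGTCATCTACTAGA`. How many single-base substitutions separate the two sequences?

Comparing position by position, 3 sites differ: 9 (T/C), 11 (G/T), 18 (G/T).

3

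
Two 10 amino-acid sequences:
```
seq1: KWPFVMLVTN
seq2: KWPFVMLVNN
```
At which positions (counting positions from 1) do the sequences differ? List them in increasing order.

Differences at position 9 (T→N).

9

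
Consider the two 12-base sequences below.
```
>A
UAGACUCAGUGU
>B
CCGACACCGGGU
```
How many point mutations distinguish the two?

5

The sequences differ at positions 1, 2, 6, 8, 10 (1-based) — 5 in total.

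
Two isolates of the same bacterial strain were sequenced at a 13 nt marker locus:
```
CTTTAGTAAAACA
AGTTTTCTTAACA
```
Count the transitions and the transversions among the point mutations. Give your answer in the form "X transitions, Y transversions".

1 transition, 6 transversions

Mismatches (1-based):
site 1: C→A (pyrimidine→purine, transversion)
site 2: T→G (pyrimidine→purine, transversion)
site 5: A→T (purine→pyrimidine, transversion)
site 6: G→T (purine→pyrimidine, transversion)
site 7: T→C (pyrimidine→pyrimidine, transition)
site 8: A→T (purine→pyrimidine, transversion)
site 9: A→T (purine→pyrimidine, transversion)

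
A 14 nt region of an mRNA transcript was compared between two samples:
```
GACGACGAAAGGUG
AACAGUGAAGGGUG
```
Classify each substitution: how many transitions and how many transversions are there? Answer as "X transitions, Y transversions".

Mismatches (1-based):
site 1: G→A (purine→purine, transition)
site 4: G→A (purine→purine, transition)
site 5: A→G (purine→purine, transition)
site 6: C→U (pyrimidine→pyrimidine, transition)
site 10: A→G (purine→purine, transition)

5 transitions, 0 transversions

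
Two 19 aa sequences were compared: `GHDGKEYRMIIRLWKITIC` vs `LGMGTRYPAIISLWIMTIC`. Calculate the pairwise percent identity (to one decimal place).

47.4%

10 positions differ (1, 2, 3, 5, 6, 8, 9, 12, 15, 16), so 9 of 19 match: 9/19 = 47.37%.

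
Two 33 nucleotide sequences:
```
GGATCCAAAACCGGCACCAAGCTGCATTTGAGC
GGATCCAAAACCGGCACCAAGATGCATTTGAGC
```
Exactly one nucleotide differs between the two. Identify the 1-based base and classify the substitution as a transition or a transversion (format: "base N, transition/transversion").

base 22, transversion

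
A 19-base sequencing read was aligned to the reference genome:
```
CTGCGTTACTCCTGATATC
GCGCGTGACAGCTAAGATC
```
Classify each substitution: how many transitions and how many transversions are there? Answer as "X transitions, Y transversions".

Mismatches (1-based):
site 1: C→G (pyrimidine→purine, transversion)
site 2: T→C (pyrimidine→pyrimidine, transition)
site 7: T→G (pyrimidine→purine, transversion)
site 10: T→A (pyrimidine→purine, transversion)
site 11: C→G (pyrimidine→purine, transversion)
site 14: G→A (purine→purine, transition)
site 16: T→G (pyrimidine→purine, transversion)

2 transitions, 5 transversions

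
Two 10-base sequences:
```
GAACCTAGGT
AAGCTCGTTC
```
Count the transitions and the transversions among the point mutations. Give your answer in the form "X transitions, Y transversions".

Transitions (purine↔purine or pyrimidine↔pyrimidine): 1 G→A, 3 A→G, 5 C→T, 6 T→C, 7 A→G, 10 T→C.
Transversions (purine↔pyrimidine): 8 G→T, 9 G→T.

6 transitions, 2 transversions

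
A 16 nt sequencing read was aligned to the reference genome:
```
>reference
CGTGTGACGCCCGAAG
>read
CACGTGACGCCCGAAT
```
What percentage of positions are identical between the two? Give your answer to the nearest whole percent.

81%

3 positions differ (2, 3, 16), so 13 of 16 match: 13/16 = 81.25%.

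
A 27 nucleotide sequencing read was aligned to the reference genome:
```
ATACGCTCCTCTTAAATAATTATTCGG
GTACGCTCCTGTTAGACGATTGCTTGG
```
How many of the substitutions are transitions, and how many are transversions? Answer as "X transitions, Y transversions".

7 transitions, 1 transversion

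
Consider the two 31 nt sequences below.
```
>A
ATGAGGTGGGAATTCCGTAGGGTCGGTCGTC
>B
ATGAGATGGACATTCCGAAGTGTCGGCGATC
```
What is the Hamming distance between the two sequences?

Comparing position by position, 8 bases differ: 6 (G/A), 10 (G/A), 11 (A/C), 18 (T/A), 21 (G/T), 27 (T/C), 28 (C/G), 29 (G/A).

8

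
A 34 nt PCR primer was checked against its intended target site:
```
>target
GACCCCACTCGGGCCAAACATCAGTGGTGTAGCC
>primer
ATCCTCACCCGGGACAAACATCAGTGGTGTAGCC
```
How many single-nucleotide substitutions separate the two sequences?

Comparing position by position, 5 bases differ: 1 (G/A), 2 (A/T), 5 (C/T), 9 (T/C), 14 (C/A).

5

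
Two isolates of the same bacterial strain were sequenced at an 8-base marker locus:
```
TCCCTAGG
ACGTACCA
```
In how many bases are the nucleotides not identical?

The sequences differ at bases 1, 3, 4, 5, 6, 7, 8 (1-based) — 7 in total.

7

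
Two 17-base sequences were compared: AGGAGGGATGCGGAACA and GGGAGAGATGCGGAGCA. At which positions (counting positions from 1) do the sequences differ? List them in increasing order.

1, 6, 15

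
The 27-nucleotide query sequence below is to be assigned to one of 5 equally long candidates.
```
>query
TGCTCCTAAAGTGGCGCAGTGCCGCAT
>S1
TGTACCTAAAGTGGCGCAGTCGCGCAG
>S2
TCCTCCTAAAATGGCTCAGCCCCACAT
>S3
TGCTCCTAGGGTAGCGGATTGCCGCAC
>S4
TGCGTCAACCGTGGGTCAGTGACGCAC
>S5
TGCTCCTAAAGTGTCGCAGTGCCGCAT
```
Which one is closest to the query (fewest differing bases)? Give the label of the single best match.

Hamming distances to query — S1: 5; S2: 6; S3: 6; S4: 9; S5: 1.
Smallest is S5 with 1 mismatch.

S5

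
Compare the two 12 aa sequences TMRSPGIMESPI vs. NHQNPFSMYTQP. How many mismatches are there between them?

Comparing position by position, 10 positions differ: 1 (T/N), 2 (M/H), 3 (R/Q), 4 (S/N), 6 (G/F), 7 (I/S), 9 (E/Y), 10 (S/T), 11 (P/Q), 12 (I/P).

10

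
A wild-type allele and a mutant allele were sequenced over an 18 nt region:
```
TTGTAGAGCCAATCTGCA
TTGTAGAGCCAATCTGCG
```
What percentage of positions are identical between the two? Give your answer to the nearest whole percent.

Mismatch at position 18 (1-based): 1 of 18.
Identical positions: 17/18 = 94.44% → 94%.

94%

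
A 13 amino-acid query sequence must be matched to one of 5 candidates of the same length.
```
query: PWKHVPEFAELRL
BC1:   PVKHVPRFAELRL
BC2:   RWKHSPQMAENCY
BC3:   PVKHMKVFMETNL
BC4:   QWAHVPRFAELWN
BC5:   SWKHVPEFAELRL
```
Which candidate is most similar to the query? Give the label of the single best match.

BC5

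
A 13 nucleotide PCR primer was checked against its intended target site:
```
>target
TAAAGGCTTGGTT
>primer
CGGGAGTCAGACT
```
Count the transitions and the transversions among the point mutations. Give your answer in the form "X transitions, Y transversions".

9 transitions, 1 transversion

Mismatches (1-based):
site 1: T→C (pyrimidine→pyrimidine, transition)
site 2: A→G (purine→purine, transition)
site 3: A→G (purine→purine, transition)
site 4: A→G (purine→purine, transition)
site 5: G→A (purine→purine, transition)
site 7: C→T (pyrimidine→pyrimidine, transition)
site 8: T→C (pyrimidine→pyrimidine, transition)
site 9: T→A (pyrimidine→purine, transversion)
site 11: G→A (purine→purine, transition)
site 12: T→C (pyrimidine→pyrimidine, transition)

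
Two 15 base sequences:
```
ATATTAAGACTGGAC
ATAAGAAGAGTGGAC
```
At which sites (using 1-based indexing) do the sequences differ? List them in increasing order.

Differences at site 4 (T→A), site 5 (T→G), site 10 (C→G).

4, 5, 10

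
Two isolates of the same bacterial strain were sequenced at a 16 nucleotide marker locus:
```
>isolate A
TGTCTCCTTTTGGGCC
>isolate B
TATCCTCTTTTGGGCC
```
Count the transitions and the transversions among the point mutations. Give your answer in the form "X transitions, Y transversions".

Mismatches (1-based):
site 2: G→A (purine→purine, transition)
site 5: T→C (pyrimidine→pyrimidine, transition)
site 6: C→T (pyrimidine→pyrimidine, transition)

3 transitions, 0 transversions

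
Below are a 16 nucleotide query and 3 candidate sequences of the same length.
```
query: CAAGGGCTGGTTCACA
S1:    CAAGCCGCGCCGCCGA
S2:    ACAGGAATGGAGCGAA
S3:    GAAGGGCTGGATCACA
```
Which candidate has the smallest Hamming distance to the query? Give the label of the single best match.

S1 differs at 9 positions; S2 differs at 8 positions; S3 differs at 2 positions. The closest is S3.

S3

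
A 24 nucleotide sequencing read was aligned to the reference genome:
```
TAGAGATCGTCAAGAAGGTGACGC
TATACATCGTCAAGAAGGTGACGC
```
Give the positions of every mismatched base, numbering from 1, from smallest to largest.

3, 5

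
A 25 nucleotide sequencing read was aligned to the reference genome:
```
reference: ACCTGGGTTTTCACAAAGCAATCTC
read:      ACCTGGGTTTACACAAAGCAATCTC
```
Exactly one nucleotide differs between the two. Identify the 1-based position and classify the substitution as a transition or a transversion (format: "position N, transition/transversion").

position 11, transversion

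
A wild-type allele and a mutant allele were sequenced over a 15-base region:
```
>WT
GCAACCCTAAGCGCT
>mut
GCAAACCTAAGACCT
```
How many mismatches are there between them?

3

The sequences differ at bases 5, 12, 13 (1-based) — 3 in total.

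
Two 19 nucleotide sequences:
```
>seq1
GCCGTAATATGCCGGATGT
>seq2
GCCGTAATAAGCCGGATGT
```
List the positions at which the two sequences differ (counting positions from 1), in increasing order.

10

Differences at position 10 (T→A).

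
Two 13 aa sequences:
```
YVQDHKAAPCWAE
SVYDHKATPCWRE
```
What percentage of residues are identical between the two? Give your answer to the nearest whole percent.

Mismatches at positions 1, 3, 8, 12 (1-based): 4 of 13.
Identical positions: 9/13 = 69.23% → 69%.

69%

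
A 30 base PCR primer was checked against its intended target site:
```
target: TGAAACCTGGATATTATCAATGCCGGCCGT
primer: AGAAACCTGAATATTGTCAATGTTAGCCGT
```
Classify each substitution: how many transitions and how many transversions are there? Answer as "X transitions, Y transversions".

Transitions (purine↔purine or pyrimidine↔pyrimidine): 10 G→A, 16 A→G, 23 C→T, 24 C→T, 25 G→A.
Transversions (purine↔pyrimidine): 1 T→A.

5 transitions, 1 transversion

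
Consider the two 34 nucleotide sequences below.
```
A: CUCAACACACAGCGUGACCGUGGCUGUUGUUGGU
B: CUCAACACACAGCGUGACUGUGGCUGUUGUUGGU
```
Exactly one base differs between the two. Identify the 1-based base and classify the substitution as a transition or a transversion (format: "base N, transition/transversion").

base 19, transition

Base 19 changes C→U. C is a pyrimidine and U is a pyrimidine, so this is a transition.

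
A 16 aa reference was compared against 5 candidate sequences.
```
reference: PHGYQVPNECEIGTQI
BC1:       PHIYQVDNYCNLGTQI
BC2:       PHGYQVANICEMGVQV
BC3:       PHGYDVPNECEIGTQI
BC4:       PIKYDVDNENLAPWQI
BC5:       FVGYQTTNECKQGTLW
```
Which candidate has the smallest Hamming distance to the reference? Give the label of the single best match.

BC3

BC1 differs at 5 positions; BC2 differs at 5 positions; BC3 differs at 1 position; BC4 differs at 9 positions; BC5 differs at 8 positions. The closest is BC3.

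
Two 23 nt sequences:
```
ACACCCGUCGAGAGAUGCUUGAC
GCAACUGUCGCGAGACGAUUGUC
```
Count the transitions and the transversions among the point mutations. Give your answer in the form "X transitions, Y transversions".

3 transitions, 4 transversions

Transitions (purine↔purine or pyrimidine↔pyrimidine): 1 A→G, 6 C→U, 16 U→C.
Transversions (purine↔pyrimidine): 4 C→A, 11 A→C, 18 C→A, 22 A→U.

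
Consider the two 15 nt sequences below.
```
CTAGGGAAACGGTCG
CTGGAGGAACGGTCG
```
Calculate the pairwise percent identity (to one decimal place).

80.0%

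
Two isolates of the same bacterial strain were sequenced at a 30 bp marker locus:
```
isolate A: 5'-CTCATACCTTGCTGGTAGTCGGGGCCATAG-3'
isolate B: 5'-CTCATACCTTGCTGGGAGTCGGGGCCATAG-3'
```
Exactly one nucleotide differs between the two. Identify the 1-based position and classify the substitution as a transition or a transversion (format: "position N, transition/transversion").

position 16, transversion

The sequences differ only at position 16: T→G (pyrimidine→purine), a transversion.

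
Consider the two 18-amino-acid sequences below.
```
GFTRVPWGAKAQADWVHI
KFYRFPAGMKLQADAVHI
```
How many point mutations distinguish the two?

Comparing position by position, 7 residues differ: 1 (G/K), 3 (T/Y), 5 (V/F), 7 (W/A), 9 (A/M), 11 (A/L), 15 (W/A).

7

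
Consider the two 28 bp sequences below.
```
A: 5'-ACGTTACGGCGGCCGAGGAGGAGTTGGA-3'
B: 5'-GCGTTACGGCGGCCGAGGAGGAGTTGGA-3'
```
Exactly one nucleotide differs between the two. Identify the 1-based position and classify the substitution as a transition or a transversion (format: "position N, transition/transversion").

Position 1 changes A→G. A is a purine and G is a purine, so this is a transition.

position 1, transition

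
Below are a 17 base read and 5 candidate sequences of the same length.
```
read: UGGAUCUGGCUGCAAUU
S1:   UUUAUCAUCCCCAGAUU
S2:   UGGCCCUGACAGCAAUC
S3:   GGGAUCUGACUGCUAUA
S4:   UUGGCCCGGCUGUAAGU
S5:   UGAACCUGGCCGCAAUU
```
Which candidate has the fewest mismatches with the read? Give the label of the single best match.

Hamming distances to read — S1: 9; S2: 5; S3: 4; S4: 6; S5: 3.
Smallest is S5 with 3 mismatches.

S5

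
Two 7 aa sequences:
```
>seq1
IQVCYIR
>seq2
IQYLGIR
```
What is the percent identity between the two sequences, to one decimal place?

57.1%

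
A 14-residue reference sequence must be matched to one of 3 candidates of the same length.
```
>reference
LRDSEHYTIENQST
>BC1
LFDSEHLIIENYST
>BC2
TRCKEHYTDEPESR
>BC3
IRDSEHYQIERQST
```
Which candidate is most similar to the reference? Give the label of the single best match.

BC3

BC1 differs at 4 residues; BC2 differs at 7 residues; BC3 differs at 3 residues. The closest is BC3.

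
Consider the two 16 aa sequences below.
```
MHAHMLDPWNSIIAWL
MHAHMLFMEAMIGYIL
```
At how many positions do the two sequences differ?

8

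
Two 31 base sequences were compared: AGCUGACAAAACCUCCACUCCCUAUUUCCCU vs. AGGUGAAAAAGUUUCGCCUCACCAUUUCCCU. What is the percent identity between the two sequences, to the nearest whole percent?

71%

9 positions differ (3, 7, 11, 12, 13, 16, 17, 21, 23), so 22 of 31 match: 22/31 = 70.97%.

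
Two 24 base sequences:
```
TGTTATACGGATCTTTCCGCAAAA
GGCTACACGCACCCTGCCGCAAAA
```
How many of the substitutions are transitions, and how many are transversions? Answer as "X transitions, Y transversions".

4 transitions, 3 transversions

Transitions (purine↔purine or pyrimidine↔pyrimidine): 3 T→C, 6 T→C, 12 T→C, 14 T→C.
Transversions (purine↔pyrimidine): 1 T→G, 10 G→C, 16 T→G.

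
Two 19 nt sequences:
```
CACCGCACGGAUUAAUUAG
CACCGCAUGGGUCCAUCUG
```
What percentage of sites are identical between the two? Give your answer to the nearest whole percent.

68%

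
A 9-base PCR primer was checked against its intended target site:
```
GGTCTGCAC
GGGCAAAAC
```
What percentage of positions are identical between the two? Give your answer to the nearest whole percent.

4 positions differ (3, 5, 6, 7), so 5 of 9 match: 5/9 = 55.56%.

56%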